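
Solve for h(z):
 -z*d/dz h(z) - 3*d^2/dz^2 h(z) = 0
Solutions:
 h(z) = C1 + C2*erf(sqrt(6)*z/6)


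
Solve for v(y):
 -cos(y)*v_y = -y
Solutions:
 v(y) = C1 + Integral(y/cos(y), y)


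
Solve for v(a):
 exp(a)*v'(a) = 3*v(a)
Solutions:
 v(a) = C1*exp(-3*exp(-a))


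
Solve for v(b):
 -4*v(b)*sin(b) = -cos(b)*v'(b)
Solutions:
 v(b) = C1/cos(b)^4


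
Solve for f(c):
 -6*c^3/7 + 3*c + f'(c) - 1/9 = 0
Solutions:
 f(c) = C1 + 3*c^4/14 - 3*c^2/2 + c/9


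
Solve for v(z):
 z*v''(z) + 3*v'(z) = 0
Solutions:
 v(z) = C1 + C2/z^2


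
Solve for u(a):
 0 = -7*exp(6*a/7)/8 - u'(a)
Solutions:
 u(a) = C1 - 49*exp(6*a/7)/48


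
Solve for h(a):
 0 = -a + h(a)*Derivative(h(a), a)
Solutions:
 h(a) = -sqrt(C1 + a^2)
 h(a) = sqrt(C1 + a^2)


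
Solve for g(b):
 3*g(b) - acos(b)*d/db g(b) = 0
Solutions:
 g(b) = C1*exp(3*Integral(1/acos(b), b))


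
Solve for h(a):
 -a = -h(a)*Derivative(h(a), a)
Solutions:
 h(a) = -sqrt(C1 + a^2)
 h(a) = sqrt(C1 + a^2)


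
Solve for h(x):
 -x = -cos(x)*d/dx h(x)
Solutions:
 h(x) = C1 + Integral(x/cos(x), x)


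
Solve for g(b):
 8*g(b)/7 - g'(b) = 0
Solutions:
 g(b) = C1*exp(8*b/7)


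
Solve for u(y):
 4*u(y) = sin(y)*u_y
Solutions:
 u(y) = C1*(cos(y)^2 - 2*cos(y) + 1)/(cos(y)^2 + 2*cos(y) + 1)


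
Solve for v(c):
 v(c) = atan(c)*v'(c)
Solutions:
 v(c) = C1*exp(Integral(1/atan(c), c))


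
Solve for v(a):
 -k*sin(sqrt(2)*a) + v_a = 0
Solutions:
 v(a) = C1 - sqrt(2)*k*cos(sqrt(2)*a)/2


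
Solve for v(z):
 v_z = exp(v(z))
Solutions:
 v(z) = log(-1/(C1 + z))


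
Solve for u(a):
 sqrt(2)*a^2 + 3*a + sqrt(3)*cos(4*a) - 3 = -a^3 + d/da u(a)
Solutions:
 u(a) = C1 + a^4/4 + sqrt(2)*a^3/3 + 3*a^2/2 - 3*a + sqrt(3)*sin(4*a)/4


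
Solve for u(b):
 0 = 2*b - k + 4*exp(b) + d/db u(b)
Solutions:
 u(b) = C1 - b^2 + b*k - 4*exp(b)


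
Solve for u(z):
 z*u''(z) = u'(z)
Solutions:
 u(z) = C1 + C2*z^2


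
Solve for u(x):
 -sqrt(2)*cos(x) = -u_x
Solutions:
 u(x) = C1 + sqrt(2)*sin(x)


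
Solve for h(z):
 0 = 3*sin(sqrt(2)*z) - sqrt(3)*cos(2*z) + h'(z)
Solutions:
 h(z) = C1 + sqrt(3)*sin(2*z)/2 + 3*sqrt(2)*cos(sqrt(2)*z)/2


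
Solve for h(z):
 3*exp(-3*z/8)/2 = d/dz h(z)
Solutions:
 h(z) = C1 - 4*exp(-3*z/8)


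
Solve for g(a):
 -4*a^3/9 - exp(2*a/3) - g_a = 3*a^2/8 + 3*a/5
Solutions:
 g(a) = C1 - a^4/9 - a^3/8 - 3*a^2/10 - 3*exp(2*a/3)/2


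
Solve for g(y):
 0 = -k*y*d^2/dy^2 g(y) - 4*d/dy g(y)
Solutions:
 g(y) = C1 + y^(((re(k) - 4)*re(k) + im(k)^2)/(re(k)^2 + im(k)^2))*(C2*sin(4*log(y)*Abs(im(k))/(re(k)^2 + im(k)^2)) + C3*cos(4*log(y)*im(k)/(re(k)^2 + im(k)^2)))


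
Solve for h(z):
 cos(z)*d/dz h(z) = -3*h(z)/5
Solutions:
 h(z) = C1*(sin(z) - 1)^(3/10)/(sin(z) + 1)^(3/10)


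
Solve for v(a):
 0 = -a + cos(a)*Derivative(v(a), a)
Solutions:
 v(a) = C1 + Integral(a/cos(a), a)


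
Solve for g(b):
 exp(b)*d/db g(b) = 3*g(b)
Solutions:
 g(b) = C1*exp(-3*exp(-b))


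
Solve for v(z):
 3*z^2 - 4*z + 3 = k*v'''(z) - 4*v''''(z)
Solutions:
 v(z) = C1 + C2*z + C3*z^2 + C4*exp(k*z/4) + z^5/(20*k) + z^4*(-1/6 + 1/k)/k + z^3*(1/2 - 8/(3*k) + 16/k^2)/k


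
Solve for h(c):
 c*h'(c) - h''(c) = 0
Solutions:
 h(c) = C1 + C2*erfi(sqrt(2)*c/2)


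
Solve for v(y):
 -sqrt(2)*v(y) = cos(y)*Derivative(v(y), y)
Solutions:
 v(y) = C1*(sin(y) - 1)^(sqrt(2)/2)/(sin(y) + 1)^(sqrt(2)/2)


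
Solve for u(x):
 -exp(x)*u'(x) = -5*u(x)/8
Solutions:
 u(x) = C1*exp(-5*exp(-x)/8)


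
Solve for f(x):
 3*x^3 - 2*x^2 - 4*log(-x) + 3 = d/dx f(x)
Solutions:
 f(x) = C1 + 3*x^4/4 - 2*x^3/3 - 4*x*log(-x) + 7*x


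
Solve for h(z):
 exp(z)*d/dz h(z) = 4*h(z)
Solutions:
 h(z) = C1*exp(-4*exp(-z))


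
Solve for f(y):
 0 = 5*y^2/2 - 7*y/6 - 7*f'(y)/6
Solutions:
 f(y) = C1 + 5*y^3/7 - y^2/2


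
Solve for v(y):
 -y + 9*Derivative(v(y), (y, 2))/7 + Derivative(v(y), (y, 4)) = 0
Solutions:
 v(y) = C1 + C2*y + C3*sin(3*sqrt(7)*y/7) + C4*cos(3*sqrt(7)*y/7) + 7*y^3/54


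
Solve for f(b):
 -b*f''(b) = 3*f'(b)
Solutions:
 f(b) = C1 + C2/b^2


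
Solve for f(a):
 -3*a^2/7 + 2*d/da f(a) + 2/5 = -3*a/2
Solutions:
 f(a) = C1 + a^3/14 - 3*a^2/8 - a/5


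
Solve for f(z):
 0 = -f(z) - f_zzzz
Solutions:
 f(z) = (C1*sin(sqrt(2)*z/2) + C2*cos(sqrt(2)*z/2))*exp(-sqrt(2)*z/2) + (C3*sin(sqrt(2)*z/2) + C4*cos(sqrt(2)*z/2))*exp(sqrt(2)*z/2)


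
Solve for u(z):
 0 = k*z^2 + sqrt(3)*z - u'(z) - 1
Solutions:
 u(z) = C1 + k*z^3/3 + sqrt(3)*z^2/2 - z


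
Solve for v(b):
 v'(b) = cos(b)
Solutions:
 v(b) = C1 + sin(b)


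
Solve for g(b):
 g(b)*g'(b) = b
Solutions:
 g(b) = -sqrt(C1 + b^2)
 g(b) = sqrt(C1 + b^2)


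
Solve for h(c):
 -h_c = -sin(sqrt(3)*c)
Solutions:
 h(c) = C1 - sqrt(3)*cos(sqrt(3)*c)/3


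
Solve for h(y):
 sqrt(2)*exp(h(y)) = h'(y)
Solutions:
 h(y) = log(-1/(C1 + sqrt(2)*y))


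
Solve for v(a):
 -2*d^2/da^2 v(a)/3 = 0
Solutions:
 v(a) = C1 + C2*a


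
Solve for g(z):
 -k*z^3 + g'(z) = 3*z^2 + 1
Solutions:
 g(z) = C1 + k*z^4/4 + z^3 + z


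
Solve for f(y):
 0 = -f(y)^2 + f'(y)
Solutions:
 f(y) = -1/(C1 + y)


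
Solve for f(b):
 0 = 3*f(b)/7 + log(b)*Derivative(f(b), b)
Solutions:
 f(b) = C1*exp(-3*li(b)/7)


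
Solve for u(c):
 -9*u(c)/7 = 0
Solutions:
 u(c) = 0


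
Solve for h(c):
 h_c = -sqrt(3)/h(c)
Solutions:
 h(c) = -sqrt(C1 - 2*sqrt(3)*c)
 h(c) = sqrt(C1 - 2*sqrt(3)*c)


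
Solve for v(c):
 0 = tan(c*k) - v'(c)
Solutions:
 v(c) = C1 + Piecewise((-log(cos(c*k))/k, Ne(k, 0)), (0, True))


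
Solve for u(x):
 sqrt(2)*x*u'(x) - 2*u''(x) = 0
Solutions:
 u(x) = C1 + C2*erfi(2^(1/4)*x/2)


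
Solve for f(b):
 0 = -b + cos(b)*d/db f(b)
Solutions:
 f(b) = C1 + Integral(b/cos(b), b)


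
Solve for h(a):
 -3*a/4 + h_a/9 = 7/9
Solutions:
 h(a) = C1 + 27*a^2/8 + 7*a


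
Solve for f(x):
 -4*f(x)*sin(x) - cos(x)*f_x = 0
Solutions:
 f(x) = C1*cos(x)^4


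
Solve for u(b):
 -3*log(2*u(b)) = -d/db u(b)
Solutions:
 -Integral(1/(log(_y) + log(2)), (_y, u(b)))/3 = C1 - b


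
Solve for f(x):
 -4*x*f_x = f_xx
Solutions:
 f(x) = C1 + C2*erf(sqrt(2)*x)


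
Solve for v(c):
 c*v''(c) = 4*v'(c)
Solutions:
 v(c) = C1 + C2*c^5


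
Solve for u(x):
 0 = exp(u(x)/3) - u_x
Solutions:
 u(x) = 3*log(-1/(C1 + x)) + 3*log(3)


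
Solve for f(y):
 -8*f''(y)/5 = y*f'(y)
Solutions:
 f(y) = C1 + C2*erf(sqrt(5)*y/4)


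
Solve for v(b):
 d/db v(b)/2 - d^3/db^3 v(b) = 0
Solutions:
 v(b) = C1 + C2*exp(-sqrt(2)*b/2) + C3*exp(sqrt(2)*b/2)


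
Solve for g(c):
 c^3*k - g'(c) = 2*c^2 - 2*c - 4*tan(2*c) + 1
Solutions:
 g(c) = C1 + c^4*k/4 - 2*c^3/3 + c^2 - c - 2*log(cos(2*c))


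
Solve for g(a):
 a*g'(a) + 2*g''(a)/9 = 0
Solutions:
 g(a) = C1 + C2*erf(3*a/2)


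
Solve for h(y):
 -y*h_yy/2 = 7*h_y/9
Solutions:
 h(y) = C1 + C2/y^(5/9)


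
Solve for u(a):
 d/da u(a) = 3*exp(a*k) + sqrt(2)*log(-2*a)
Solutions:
 u(a) = C1 + sqrt(2)*a*log(-a) + sqrt(2)*a*(-1 + log(2)) + Piecewise((3*exp(a*k)/k, Ne(k, 0)), (3*a, True))


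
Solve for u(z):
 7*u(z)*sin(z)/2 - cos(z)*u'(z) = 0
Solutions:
 u(z) = C1/cos(z)^(7/2)


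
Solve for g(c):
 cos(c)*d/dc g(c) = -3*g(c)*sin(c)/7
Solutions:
 g(c) = C1*cos(c)^(3/7)


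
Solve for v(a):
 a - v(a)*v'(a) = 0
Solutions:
 v(a) = -sqrt(C1 + a^2)
 v(a) = sqrt(C1 + a^2)


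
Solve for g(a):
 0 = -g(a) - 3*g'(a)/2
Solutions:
 g(a) = C1*exp(-2*a/3)


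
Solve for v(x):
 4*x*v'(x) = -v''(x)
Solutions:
 v(x) = C1 + C2*erf(sqrt(2)*x)


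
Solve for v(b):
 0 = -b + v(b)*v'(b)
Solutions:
 v(b) = -sqrt(C1 + b^2)
 v(b) = sqrt(C1 + b^2)


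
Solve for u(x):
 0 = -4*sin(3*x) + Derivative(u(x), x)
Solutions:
 u(x) = C1 - 4*cos(3*x)/3


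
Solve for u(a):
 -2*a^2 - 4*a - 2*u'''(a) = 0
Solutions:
 u(a) = C1 + C2*a + C3*a^2 - a^5/60 - a^4/12


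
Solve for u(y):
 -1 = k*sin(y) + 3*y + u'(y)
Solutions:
 u(y) = C1 + k*cos(y) - 3*y^2/2 - y


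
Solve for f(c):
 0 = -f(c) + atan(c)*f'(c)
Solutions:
 f(c) = C1*exp(Integral(1/atan(c), c))


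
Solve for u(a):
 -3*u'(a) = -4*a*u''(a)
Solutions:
 u(a) = C1 + C2*a^(7/4)


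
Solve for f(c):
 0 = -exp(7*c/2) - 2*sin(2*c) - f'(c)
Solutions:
 f(c) = C1 - 2*exp(7*c/2)/7 + cos(2*c)


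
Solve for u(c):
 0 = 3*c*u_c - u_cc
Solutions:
 u(c) = C1 + C2*erfi(sqrt(6)*c/2)


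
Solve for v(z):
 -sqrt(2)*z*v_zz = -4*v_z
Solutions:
 v(z) = C1 + C2*z^(1 + 2*sqrt(2))


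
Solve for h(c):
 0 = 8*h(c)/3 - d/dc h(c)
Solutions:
 h(c) = C1*exp(8*c/3)


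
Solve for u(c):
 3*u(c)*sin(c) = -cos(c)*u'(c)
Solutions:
 u(c) = C1*cos(c)^3


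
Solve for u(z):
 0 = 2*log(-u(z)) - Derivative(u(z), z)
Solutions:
 -li(-u(z)) = C1 + 2*z


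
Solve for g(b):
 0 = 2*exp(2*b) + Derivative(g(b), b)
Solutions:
 g(b) = C1 - exp(2*b)


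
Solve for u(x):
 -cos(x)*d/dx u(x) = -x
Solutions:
 u(x) = C1 + Integral(x/cos(x), x)


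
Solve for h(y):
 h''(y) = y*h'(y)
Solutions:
 h(y) = C1 + C2*erfi(sqrt(2)*y/2)


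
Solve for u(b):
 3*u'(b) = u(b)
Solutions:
 u(b) = C1*exp(b/3)


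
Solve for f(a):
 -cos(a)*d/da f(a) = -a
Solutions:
 f(a) = C1 + Integral(a/cos(a), a)


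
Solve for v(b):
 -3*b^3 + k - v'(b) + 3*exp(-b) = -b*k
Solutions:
 v(b) = C1 - 3*b^4/4 + b^2*k/2 + b*k - 3*exp(-b)


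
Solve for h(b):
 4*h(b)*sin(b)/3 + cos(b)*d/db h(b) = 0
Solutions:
 h(b) = C1*cos(b)^(4/3)


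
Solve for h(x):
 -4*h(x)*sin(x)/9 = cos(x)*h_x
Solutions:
 h(x) = C1*cos(x)^(4/9)


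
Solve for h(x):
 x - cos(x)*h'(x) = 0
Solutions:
 h(x) = C1 + Integral(x/cos(x), x)


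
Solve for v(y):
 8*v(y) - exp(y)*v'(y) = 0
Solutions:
 v(y) = C1*exp(-8*exp(-y))


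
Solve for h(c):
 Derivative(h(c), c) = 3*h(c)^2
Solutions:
 h(c) = -1/(C1 + 3*c)


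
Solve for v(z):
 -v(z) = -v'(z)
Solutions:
 v(z) = C1*exp(z)


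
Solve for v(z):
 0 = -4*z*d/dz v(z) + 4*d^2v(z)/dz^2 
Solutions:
 v(z) = C1 + C2*erfi(sqrt(2)*z/2)


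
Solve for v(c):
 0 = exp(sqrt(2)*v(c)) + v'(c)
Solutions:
 v(c) = sqrt(2)*(2*log(1/(C1 + c)) - log(2))/4


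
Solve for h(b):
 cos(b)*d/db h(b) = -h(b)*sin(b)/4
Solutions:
 h(b) = C1*cos(b)^(1/4)


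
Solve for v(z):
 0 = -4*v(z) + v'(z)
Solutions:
 v(z) = C1*exp(4*z)


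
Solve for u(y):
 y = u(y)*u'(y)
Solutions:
 u(y) = -sqrt(C1 + y^2)
 u(y) = sqrt(C1 + y^2)


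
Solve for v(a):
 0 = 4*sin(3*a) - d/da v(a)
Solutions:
 v(a) = C1 - 4*cos(3*a)/3


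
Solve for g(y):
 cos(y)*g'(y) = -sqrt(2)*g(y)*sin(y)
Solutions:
 g(y) = C1*cos(y)^(sqrt(2))


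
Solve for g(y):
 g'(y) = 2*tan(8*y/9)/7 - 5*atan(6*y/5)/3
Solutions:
 g(y) = C1 - 5*y*atan(6*y/5)/3 + 25*log(36*y^2 + 25)/36 - 9*log(cos(8*y/9))/28


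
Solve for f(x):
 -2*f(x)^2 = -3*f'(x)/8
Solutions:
 f(x) = -3/(C1 + 16*x)


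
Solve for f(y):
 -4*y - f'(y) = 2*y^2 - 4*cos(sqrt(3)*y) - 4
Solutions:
 f(y) = C1 - 2*y^3/3 - 2*y^2 + 4*y + 4*sqrt(3)*sin(sqrt(3)*y)/3


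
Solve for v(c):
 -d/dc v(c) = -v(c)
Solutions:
 v(c) = C1*exp(c)


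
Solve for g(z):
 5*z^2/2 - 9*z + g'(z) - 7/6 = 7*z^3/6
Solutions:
 g(z) = C1 + 7*z^4/24 - 5*z^3/6 + 9*z^2/2 + 7*z/6


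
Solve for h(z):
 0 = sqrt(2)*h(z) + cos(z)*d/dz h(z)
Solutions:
 h(z) = C1*(sin(z) - 1)^(sqrt(2)/2)/(sin(z) + 1)^(sqrt(2)/2)


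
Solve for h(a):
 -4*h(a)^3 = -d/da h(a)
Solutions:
 h(a) = -sqrt(2)*sqrt(-1/(C1 + 4*a))/2
 h(a) = sqrt(2)*sqrt(-1/(C1 + 4*a))/2


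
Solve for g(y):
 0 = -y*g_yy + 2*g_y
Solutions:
 g(y) = C1 + C2*y^3


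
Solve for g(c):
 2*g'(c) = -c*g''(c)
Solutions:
 g(c) = C1 + C2/c


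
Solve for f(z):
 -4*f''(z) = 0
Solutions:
 f(z) = C1 + C2*z


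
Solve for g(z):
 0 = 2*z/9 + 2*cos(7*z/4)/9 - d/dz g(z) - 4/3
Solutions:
 g(z) = C1 + z^2/9 - 4*z/3 + 8*sin(7*z/4)/63


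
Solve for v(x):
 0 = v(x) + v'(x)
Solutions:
 v(x) = C1*exp(-x)


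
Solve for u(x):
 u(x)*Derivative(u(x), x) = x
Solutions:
 u(x) = -sqrt(C1 + x^2)
 u(x) = sqrt(C1 + x^2)


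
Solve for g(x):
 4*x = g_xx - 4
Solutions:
 g(x) = C1 + C2*x + 2*x^3/3 + 2*x^2


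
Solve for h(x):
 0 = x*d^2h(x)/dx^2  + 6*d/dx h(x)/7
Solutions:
 h(x) = C1 + C2*x^(1/7)


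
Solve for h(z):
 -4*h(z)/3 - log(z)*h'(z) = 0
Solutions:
 h(z) = C1*exp(-4*li(z)/3)


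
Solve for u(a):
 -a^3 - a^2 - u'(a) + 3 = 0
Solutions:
 u(a) = C1 - a^4/4 - a^3/3 + 3*a


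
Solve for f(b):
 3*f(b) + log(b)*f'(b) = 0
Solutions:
 f(b) = C1*exp(-3*li(b))


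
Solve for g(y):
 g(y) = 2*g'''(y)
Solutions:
 g(y) = C3*exp(2^(2/3)*y/2) + (C1*sin(2^(2/3)*sqrt(3)*y/4) + C2*cos(2^(2/3)*sqrt(3)*y/4))*exp(-2^(2/3)*y/4)


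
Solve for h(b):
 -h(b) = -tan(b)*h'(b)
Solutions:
 h(b) = C1*sin(b)


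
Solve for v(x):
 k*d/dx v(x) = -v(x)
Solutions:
 v(x) = C1*exp(-x/k)


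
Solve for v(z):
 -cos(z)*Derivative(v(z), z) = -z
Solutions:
 v(z) = C1 + Integral(z/cos(z), z)


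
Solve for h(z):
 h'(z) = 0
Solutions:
 h(z) = C1


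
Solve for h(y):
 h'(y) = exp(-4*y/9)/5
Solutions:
 h(y) = C1 - 9*exp(-4*y/9)/20


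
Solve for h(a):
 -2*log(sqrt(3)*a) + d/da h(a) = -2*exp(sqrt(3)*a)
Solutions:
 h(a) = C1 + 2*a*log(a) + a*(-2 + log(3)) - 2*sqrt(3)*exp(sqrt(3)*a)/3


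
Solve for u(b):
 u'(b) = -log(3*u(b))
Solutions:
 Integral(1/(log(_y) + log(3)), (_y, u(b))) = C1 - b


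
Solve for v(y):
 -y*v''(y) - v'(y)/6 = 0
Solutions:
 v(y) = C1 + C2*y^(5/6)


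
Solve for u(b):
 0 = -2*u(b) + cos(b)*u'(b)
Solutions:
 u(b) = C1*(sin(b) + 1)/(sin(b) - 1)


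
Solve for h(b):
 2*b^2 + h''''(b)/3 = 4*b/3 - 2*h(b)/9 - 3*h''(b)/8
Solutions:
 h(b) = -9*b^2 + 6*b + (C1*sin(2^(1/4)*3^(3/4)*b*cos(atan(sqrt(807)/27)/2)/3) + C2*cos(2^(1/4)*3^(3/4)*b*cos(atan(sqrt(807)/27)/2)/3))*exp(-2^(1/4)*3^(3/4)*b*sin(atan(sqrt(807)/27)/2)/3) + (C3*sin(2^(1/4)*3^(3/4)*b*cos(atan(sqrt(807)/27)/2)/3) + C4*cos(2^(1/4)*3^(3/4)*b*cos(atan(sqrt(807)/27)/2)/3))*exp(2^(1/4)*3^(3/4)*b*sin(atan(sqrt(807)/27)/2)/3) + 243/8


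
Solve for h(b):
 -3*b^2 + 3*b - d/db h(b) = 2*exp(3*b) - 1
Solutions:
 h(b) = C1 - b^3 + 3*b^2/2 + b - 2*exp(3*b)/3


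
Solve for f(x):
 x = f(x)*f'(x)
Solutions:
 f(x) = -sqrt(C1 + x^2)
 f(x) = sqrt(C1 + x^2)


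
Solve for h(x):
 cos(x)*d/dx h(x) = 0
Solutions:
 h(x) = C1


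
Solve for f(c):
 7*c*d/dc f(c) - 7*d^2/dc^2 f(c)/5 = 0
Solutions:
 f(c) = C1 + C2*erfi(sqrt(10)*c/2)


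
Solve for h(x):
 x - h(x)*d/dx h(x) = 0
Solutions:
 h(x) = -sqrt(C1 + x^2)
 h(x) = sqrt(C1 + x^2)


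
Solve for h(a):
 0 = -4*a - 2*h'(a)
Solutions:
 h(a) = C1 - a^2


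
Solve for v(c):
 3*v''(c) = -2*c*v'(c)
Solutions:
 v(c) = C1 + C2*erf(sqrt(3)*c/3)


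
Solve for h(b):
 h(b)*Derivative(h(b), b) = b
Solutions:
 h(b) = -sqrt(C1 + b^2)
 h(b) = sqrt(C1 + b^2)


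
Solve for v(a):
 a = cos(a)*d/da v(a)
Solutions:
 v(a) = C1 + Integral(a/cos(a), a)


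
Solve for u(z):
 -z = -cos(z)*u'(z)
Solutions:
 u(z) = C1 + Integral(z/cos(z), z)


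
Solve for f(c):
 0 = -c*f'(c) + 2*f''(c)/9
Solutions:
 f(c) = C1 + C2*erfi(3*c/2)


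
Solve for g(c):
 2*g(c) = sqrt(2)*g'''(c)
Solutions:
 g(c) = C3*exp(2^(1/6)*c) + (C1*sin(2^(1/6)*sqrt(3)*c/2) + C2*cos(2^(1/6)*sqrt(3)*c/2))*exp(-2^(1/6)*c/2)


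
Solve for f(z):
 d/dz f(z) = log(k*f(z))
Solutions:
 li(k*f(z))/k = C1 + z


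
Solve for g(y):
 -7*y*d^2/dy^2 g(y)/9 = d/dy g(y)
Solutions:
 g(y) = C1 + C2/y^(2/7)


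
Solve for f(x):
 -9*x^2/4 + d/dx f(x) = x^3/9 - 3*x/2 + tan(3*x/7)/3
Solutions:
 f(x) = C1 + x^4/36 + 3*x^3/4 - 3*x^2/4 - 7*log(cos(3*x/7))/9


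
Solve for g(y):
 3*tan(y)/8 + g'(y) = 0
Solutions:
 g(y) = C1 + 3*log(cos(y))/8


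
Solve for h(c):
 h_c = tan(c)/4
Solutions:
 h(c) = C1 - log(cos(c))/4


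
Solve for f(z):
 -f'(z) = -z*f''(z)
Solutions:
 f(z) = C1 + C2*z^2


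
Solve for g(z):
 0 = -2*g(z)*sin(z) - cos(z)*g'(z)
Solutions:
 g(z) = C1*cos(z)^2


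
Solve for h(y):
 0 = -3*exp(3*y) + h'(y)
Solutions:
 h(y) = C1 + exp(3*y)


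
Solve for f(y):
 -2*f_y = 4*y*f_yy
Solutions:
 f(y) = C1 + C2*sqrt(y)


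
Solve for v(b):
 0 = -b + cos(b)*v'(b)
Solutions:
 v(b) = C1 + Integral(b/cos(b), b)


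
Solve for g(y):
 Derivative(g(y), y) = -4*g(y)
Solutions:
 g(y) = C1*exp(-4*y)


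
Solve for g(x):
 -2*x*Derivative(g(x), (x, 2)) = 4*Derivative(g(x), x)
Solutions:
 g(x) = C1 + C2/x


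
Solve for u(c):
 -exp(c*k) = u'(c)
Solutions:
 u(c) = C1 - exp(c*k)/k


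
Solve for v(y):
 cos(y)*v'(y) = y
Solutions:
 v(y) = C1 + Integral(y/cos(y), y)


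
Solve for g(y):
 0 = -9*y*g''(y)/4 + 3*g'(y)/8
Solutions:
 g(y) = C1 + C2*y^(7/6)


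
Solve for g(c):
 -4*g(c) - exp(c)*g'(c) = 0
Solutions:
 g(c) = C1*exp(4*exp(-c))


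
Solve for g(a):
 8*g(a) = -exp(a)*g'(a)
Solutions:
 g(a) = C1*exp(8*exp(-a))


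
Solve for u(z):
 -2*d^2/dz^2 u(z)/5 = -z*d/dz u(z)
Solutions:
 u(z) = C1 + C2*erfi(sqrt(5)*z/2)


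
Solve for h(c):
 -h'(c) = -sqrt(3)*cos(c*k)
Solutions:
 h(c) = C1 + sqrt(3)*sin(c*k)/k


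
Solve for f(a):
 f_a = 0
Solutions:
 f(a) = C1


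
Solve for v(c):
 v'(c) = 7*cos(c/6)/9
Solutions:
 v(c) = C1 + 14*sin(c/6)/3


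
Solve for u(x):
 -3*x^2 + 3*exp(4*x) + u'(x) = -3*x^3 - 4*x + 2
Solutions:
 u(x) = C1 - 3*x^4/4 + x^3 - 2*x^2 + 2*x - 3*exp(4*x)/4


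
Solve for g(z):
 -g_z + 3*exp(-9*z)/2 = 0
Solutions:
 g(z) = C1 - exp(-9*z)/6


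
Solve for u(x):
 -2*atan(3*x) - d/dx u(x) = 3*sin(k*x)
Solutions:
 u(x) = C1 - 2*x*atan(3*x) - 3*Piecewise((-cos(k*x)/k, Ne(k, 0)), (0, True)) + log(9*x^2 + 1)/3


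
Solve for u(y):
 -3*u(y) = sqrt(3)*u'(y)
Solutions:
 u(y) = C1*exp(-sqrt(3)*y)


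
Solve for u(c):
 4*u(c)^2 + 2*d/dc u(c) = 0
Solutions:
 u(c) = 1/(C1 + 2*c)


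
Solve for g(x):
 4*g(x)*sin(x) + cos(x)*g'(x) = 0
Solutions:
 g(x) = C1*cos(x)^4


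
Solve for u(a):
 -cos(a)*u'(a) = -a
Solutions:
 u(a) = C1 + Integral(a/cos(a), a)


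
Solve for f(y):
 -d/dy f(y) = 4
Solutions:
 f(y) = C1 - 4*y


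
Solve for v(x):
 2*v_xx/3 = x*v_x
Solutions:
 v(x) = C1 + C2*erfi(sqrt(3)*x/2)


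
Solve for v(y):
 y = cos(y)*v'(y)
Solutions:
 v(y) = C1 + Integral(y/cos(y), y)


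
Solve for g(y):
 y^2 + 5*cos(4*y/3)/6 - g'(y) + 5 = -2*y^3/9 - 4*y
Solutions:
 g(y) = C1 + y^4/18 + y^3/3 + 2*y^2 + 5*y + 5*sin(4*y/3)/8


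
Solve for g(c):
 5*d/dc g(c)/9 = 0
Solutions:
 g(c) = C1


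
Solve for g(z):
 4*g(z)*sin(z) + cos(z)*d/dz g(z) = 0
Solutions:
 g(z) = C1*cos(z)^4


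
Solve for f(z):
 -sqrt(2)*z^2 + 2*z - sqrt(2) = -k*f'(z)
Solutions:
 f(z) = C1 + sqrt(2)*z^3/(3*k) - z^2/k + sqrt(2)*z/k


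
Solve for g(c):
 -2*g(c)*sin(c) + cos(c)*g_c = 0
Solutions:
 g(c) = C1/cos(c)^2


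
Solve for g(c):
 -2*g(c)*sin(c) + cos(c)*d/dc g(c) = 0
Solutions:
 g(c) = C1/cos(c)^2


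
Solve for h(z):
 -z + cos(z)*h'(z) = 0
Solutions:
 h(z) = C1 + Integral(z/cos(z), z)


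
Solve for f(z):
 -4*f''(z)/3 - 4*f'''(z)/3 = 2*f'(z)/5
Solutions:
 f(z) = C1 + (C2*sin(sqrt(5)*z/10) + C3*cos(sqrt(5)*z/10))*exp(-z/2)


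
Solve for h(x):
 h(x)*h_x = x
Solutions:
 h(x) = -sqrt(C1 + x^2)
 h(x) = sqrt(C1 + x^2)


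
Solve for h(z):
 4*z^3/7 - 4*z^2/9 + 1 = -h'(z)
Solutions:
 h(z) = C1 - z^4/7 + 4*z^3/27 - z


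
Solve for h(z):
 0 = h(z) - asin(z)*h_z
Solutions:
 h(z) = C1*exp(Integral(1/asin(z), z))


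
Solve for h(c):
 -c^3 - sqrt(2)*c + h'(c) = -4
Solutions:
 h(c) = C1 + c^4/4 + sqrt(2)*c^2/2 - 4*c


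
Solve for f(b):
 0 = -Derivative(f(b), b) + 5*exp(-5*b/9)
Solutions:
 f(b) = C1 - 9*exp(-5*b/9)


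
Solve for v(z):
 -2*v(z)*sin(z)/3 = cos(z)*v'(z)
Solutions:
 v(z) = C1*cos(z)^(2/3)


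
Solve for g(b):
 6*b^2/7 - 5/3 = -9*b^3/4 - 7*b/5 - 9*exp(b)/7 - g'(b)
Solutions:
 g(b) = C1 - 9*b^4/16 - 2*b^3/7 - 7*b^2/10 + 5*b/3 - 9*exp(b)/7


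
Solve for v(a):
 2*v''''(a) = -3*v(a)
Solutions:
 v(a) = (C1*sin(6^(1/4)*a/2) + C2*cos(6^(1/4)*a/2))*exp(-6^(1/4)*a/2) + (C3*sin(6^(1/4)*a/2) + C4*cos(6^(1/4)*a/2))*exp(6^(1/4)*a/2)


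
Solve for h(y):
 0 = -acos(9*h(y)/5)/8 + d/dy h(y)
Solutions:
 Integral(1/acos(9*_y/5), (_y, h(y))) = C1 + y/8


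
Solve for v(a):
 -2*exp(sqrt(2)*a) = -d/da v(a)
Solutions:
 v(a) = C1 + sqrt(2)*exp(sqrt(2)*a)


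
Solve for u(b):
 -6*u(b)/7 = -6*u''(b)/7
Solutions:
 u(b) = C1*exp(-b) + C2*exp(b)


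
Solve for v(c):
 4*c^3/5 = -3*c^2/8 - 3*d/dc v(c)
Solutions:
 v(c) = C1 - c^4/15 - c^3/24


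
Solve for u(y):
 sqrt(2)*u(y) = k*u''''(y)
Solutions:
 u(y) = C1*exp(-2^(1/8)*y*(1/k)^(1/4)) + C2*exp(2^(1/8)*y*(1/k)^(1/4)) + C3*exp(-2^(1/8)*I*y*(1/k)^(1/4)) + C4*exp(2^(1/8)*I*y*(1/k)^(1/4))


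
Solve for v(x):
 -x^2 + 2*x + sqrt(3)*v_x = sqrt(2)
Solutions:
 v(x) = C1 + sqrt(3)*x^3/9 - sqrt(3)*x^2/3 + sqrt(6)*x/3


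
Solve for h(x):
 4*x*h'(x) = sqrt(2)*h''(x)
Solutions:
 h(x) = C1 + C2*erfi(2^(1/4)*x)


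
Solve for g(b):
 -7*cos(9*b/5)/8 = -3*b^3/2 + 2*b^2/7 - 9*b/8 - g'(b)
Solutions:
 g(b) = C1 - 3*b^4/8 + 2*b^3/21 - 9*b^2/16 + 35*sin(9*b/5)/72


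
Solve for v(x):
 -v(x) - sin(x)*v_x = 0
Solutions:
 v(x) = C1*sqrt(cos(x) + 1)/sqrt(cos(x) - 1)


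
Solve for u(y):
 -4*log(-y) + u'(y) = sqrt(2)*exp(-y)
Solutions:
 u(y) = C1 + 4*y*log(-y) - 4*y - sqrt(2)*exp(-y)


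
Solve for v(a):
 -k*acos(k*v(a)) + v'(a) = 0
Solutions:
 Integral(1/acos(_y*k), (_y, v(a))) = C1 + a*k


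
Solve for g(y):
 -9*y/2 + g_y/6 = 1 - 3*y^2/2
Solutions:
 g(y) = C1 - 3*y^3 + 27*y^2/2 + 6*y


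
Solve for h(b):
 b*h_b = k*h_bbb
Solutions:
 h(b) = C1 + Integral(C2*airyai(b*(1/k)^(1/3)) + C3*airybi(b*(1/k)^(1/3)), b)


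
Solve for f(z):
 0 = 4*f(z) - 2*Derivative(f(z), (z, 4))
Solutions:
 f(z) = C1*exp(-2^(1/4)*z) + C2*exp(2^(1/4)*z) + C3*sin(2^(1/4)*z) + C4*cos(2^(1/4)*z)


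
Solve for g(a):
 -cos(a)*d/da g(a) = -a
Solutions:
 g(a) = C1 + Integral(a/cos(a), a)


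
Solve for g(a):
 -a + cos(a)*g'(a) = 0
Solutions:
 g(a) = C1 + Integral(a/cos(a), a)


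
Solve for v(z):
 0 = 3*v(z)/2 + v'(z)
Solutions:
 v(z) = C1*exp(-3*z/2)


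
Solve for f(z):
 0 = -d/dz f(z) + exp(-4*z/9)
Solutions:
 f(z) = C1 - 9*exp(-4*z/9)/4


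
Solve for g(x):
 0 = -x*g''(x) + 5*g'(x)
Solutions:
 g(x) = C1 + C2*x^6


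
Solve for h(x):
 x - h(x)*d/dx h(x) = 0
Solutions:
 h(x) = -sqrt(C1 + x^2)
 h(x) = sqrt(C1 + x^2)


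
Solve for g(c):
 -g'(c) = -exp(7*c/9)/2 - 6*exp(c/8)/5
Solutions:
 g(c) = C1 + 9*exp(7*c/9)/14 + 48*exp(c/8)/5


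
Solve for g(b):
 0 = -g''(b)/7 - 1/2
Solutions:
 g(b) = C1 + C2*b - 7*b^2/4


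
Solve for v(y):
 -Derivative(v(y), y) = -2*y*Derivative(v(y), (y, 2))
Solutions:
 v(y) = C1 + C2*y^(3/2)


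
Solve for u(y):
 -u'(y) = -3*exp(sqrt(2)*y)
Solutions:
 u(y) = C1 + 3*sqrt(2)*exp(sqrt(2)*y)/2


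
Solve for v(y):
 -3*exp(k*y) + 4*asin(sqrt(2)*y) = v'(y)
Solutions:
 v(y) = C1 + 4*y*asin(sqrt(2)*y) + 2*sqrt(2)*sqrt(1 - 2*y^2) - 3*Piecewise((exp(k*y)/k, Ne(k, 0)), (y, True))


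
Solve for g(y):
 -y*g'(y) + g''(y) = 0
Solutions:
 g(y) = C1 + C2*erfi(sqrt(2)*y/2)


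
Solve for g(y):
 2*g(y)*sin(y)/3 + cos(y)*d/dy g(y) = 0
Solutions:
 g(y) = C1*cos(y)^(2/3)


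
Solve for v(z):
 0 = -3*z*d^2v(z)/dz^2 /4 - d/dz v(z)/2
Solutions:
 v(z) = C1 + C2*z^(1/3)


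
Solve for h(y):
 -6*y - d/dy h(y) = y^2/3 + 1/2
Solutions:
 h(y) = C1 - y^3/9 - 3*y^2 - y/2


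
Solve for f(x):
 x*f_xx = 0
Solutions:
 f(x) = C1 + C2*x


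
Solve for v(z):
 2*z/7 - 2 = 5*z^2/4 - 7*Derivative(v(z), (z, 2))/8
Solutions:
 v(z) = C1 + C2*z + 5*z^4/42 - 8*z^3/147 + 8*z^2/7


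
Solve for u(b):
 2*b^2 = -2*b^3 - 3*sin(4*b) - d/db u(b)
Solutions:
 u(b) = C1 - b^4/2 - 2*b^3/3 + 3*cos(4*b)/4


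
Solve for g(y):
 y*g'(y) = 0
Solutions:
 g(y) = C1


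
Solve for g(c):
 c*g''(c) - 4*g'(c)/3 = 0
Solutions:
 g(c) = C1 + C2*c^(7/3)


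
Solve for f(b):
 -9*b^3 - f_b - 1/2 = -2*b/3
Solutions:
 f(b) = C1 - 9*b^4/4 + b^2/3 - b/2


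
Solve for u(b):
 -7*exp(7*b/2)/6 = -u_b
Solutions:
 u(b) = C1 + exp(7*b/2)/3


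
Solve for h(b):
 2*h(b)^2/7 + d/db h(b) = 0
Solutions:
 h(b) = 7/(C1 + 2*b)


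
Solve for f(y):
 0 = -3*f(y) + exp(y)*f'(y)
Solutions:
 f(y) = C1*exp(-3*exp(-y))


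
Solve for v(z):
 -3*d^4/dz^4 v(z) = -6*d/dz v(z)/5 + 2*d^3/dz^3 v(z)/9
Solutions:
 v(z) = C1 + C2*exp(-z*(20*5^(1/3)/(729*sqrt(531361) + 531401)^(1/3) + 20 + 5^(2/3)*(729*sqrt(531361) + 531401)^(1/3))/810)*sin(sqrt(3)*5^(1/3)*z*(-5^(1/3)*(729*sqrt(531361) + 531401)^(1/3) + 20/(729*sqrt(531361) + 531401)^(1/3))/810) + C3*exp(-z*(20*5^(1/3)/(729*sqrt(531361) + 531401)^(1/3) + 20 + 5^(2/3)*(729*sqrt(531361) + 531401)^(1/3))/810)*cos(sqrt(3)*5^(1/3)*z*(-5^(1/3)*(729*sqrt(531361) + 531401)^(1/3) + 20/(729*sqrt(531361) + 531401)^(1/3))/810) + C4*exp(z*(-10 + 20*5^(1/3)/(729*sqrt(531361) + 531401)^(1/3) + 5^(2/3)*(729*sqrt(531361) + 531401)^(1/3))/405)


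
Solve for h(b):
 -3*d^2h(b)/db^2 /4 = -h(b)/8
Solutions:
 h(b) = C1*exp(-sqrt(6)*b/6) + C2*exp(sqrt(6)*b/6)


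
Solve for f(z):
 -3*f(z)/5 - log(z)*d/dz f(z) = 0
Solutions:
 f(z) = C1*exp(-3*li(z)/5)


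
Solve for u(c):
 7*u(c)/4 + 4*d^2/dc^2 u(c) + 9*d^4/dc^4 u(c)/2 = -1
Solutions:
 u(c) = (C1*sin(2^(3/4)*sqrt(3)*7^(1/4)*c*cos(atan(sqrt(62)/8)/2)/6) + C2*cos(2^(3/4)*sqrt(3)*7^(1/4)*c*cos(atan(sqrt(62)/8)/2)/6))*exp(-2^(3/4)*sqrt(3)*7^(1/4)*c*sin(atan(sqrt(62)/8)/2)/6) + (C3*sin(2^(3/4)*sqrt(3)*7^(1/4)*c*cos(atan(sqrt(62)/8)/2)/6) + C4*cos(2^(3/4)*sqrt(3)*7^(1/4)*c*cos(atan(sqrt(62)/8)/2)/6))*exp(2^(3/4)*sqrt(3)*7^(1/4)*c*sin(atan(sqrt(62)/8)/2)/6) - 4/7


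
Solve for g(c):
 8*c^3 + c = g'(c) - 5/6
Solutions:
 g(c) = C1 + 2*c^4 + c^2/2 + 5*c/6


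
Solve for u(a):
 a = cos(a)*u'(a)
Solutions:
 u(a) = C1 + Integral(a/cos(a), a)


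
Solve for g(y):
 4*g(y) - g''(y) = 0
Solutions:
 g(y) = C1*exp(-2*y) + C2*exp(2*y)


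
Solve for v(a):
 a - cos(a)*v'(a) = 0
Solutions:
 v(a) = C1 + Integral(a/cos(a), a)


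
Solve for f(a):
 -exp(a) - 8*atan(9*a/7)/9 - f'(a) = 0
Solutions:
 f(a) = C1 - 8*a*atan(9*a/7)/9 - exp(a) + 28*log(81*a^2 + 49)/81


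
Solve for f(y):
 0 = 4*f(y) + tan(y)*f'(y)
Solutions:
 f(y) = C1/sin(y)^4


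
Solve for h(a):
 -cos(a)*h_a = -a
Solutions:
 h(a) = C1 + Integral(a/cos(a), a)


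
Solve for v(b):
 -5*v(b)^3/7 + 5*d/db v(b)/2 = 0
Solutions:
 v(b) = -sqrt(14)*sqrt(-1/(C1 + 2*b))/2
 v(b) = sqrt(14)*sqrt(-1/(C1 + 2*b))/2


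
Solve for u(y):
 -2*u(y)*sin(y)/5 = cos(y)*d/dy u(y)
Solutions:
 u(y) = C1*cos(y)^(2/5)


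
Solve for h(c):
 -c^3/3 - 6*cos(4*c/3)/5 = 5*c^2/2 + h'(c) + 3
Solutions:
 h(c) = C1 - c^4/12 - 5*c^3/6 - 3*c - 9*sin(4*c/3)/10


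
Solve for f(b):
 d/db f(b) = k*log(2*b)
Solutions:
 f(b) = C1 + b*k*log(b) - b*k + b*k*log(2)


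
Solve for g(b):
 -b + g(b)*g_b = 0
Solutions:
 g(b) = -sqrt(C1 + b^2)
 g(b) = sqrt(C1 + b^2)


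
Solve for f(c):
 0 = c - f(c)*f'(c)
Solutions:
 f(c) = -sqrt(C1 + c^2)
 f(c) = sqrt(C1 + c^2)


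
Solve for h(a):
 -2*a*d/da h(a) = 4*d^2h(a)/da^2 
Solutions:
 h(a) = C1 + C2*erf(a/2)


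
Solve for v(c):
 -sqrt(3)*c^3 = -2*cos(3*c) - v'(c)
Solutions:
 v(c) = C1 + sqrt(3)*c^4/4 - 2*sin(3*c)/3


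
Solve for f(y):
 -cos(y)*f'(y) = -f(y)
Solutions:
 f(y) = C1*sqrt(sin(y) + 1)/sqrt(sin(y) - 1)


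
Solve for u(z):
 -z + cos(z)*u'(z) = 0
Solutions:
 u(z) = C1 + Integral(z/cos(z), z)


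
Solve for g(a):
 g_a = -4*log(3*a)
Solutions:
 g(a) = C1 - 4*a*log(a) - a*log(81) + 4*a


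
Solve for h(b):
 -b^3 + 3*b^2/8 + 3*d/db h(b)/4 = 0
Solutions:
 h(b) = C1 + b^4/3 - b^3/6


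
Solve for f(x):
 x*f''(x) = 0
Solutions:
 f(x) = C1 + C2*x


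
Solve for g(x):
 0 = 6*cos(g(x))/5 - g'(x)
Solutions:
 -6*x/5 - log(sin(g(x)) - 1)/2 + log(sin(g(x)) + 1)/2 = C1


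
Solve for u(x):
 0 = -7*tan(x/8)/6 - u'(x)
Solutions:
 u(x) = C1 + 28*log(cos(x/8))/3


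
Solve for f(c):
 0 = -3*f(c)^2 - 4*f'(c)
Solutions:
 f(c) = 4/(C1 + 3*c)


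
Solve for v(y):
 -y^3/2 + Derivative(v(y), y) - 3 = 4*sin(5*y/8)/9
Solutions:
 v(y) = C1 + y^4/8 + 3*y - 32*cos(5*y/8)/45


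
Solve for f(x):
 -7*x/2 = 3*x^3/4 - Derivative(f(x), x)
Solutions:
 f(x) = C1 + 3*x^4/16 + 7*x^2/4


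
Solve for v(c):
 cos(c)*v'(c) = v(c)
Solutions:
 v(c) = C1*sqrt(sin(c) + 1)/sqrt(sin(c) - 1)


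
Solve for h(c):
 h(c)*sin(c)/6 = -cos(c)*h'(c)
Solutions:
 h(c) = C1*cos(c)^(1/6)


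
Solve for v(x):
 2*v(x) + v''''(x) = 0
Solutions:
 v(x) = (C1*sin(2^(3/4)*x/2) + C2*cos(2^(3/4)*x/2))*exp(-2^(3/4)*x/2) + (C3*sin(2^(3/4)*x/2) + C4*cos(2^(3/4)*x/2))*exp(2^(3/4)*x/2)


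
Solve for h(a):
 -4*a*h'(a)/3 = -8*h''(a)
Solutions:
 h(a) = C1 + C2*erfi(sqrt(3)*a/6)


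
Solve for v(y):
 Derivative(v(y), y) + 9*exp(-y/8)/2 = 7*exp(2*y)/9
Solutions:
 v(y) = C1 + 7*exp(2*y)/18 + 36*exp(-y/8)


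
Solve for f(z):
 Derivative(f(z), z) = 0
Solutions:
 f(z) = C1


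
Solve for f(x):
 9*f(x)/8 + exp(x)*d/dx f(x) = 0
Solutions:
 f(x) = C1*exp(9*exp(-x)/8)


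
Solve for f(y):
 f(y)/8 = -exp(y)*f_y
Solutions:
 f(y) = C1*exp(exp(-y)/8)


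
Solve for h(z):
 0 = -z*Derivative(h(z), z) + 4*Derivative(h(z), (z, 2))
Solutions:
 h(z) = C1 + C2*erfi(sqrt(2)*z/4)


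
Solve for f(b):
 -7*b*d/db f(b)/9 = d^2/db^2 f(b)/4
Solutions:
 f(b) = C1 + C2*erf(sqrt(14)*b/3)


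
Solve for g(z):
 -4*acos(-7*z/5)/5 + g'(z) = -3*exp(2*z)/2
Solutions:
 g(z) = C1 + 4*z*acos(-7*z/5)/5 + 4*sqrt(25 - 49*z^2)/35 - 3*exp(2*z)/4


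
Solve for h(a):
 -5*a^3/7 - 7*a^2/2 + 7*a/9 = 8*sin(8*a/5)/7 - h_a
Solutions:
 h(a) = C1 + 5*a^4/28 + 7*a^3/6 - 7*a^2/18 - 5*cos(8*a/5)/7


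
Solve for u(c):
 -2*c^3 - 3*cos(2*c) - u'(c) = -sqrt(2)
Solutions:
 u(c) = C1 - c^4/2 + sqrt(2)*c - 3*sin(2*c)/2


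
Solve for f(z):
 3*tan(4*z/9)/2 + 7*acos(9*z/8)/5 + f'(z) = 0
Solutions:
 f(z) = C1 - 7*z*acos(9*z/8)/5 + 7*sqrt(64 - 81*z^2)/45 + 27*log(cos(4*z/9))/8


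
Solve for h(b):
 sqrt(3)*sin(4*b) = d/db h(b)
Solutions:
 h(b) = C1 - sqrt(3)*cos(4*b)/4


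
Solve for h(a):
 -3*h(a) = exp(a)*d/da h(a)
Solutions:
 h(a) = C1*exp(3*exp(-a))


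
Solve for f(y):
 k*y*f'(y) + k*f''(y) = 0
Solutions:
 f(y) = C1 + C2*erf(sqrt(2)*y/2)


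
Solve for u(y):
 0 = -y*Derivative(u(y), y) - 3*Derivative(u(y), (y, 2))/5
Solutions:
 u(y) = C1 + C2*erf(sqrt(30)*y/6)


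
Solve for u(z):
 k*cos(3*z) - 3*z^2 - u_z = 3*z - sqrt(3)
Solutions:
 u(z) = C1 + k*sin(3*z)/3 - z^3 - 3*z^2/2 + sqrt(3)*z


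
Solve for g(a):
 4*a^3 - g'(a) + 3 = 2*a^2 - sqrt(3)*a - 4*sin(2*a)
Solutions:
 g(a) = C1 + a^4 - 2*a^3/3 + sqrt(3)*a^2/2 + 3*a - 2*cos(2*a)


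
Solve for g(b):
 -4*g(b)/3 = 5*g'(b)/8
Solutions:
 g(b) = C1*exp(-32*b/15)


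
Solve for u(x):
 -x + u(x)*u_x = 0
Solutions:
 u(x) = -sqrt(C1 + x^2)
 u(x) = sqrt(C1 + x^2)


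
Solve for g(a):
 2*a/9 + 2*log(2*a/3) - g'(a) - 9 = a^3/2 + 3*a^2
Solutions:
 g(a) = C1 - a^4/8 - a^3 + a^2/9 + 2*a*log(a) - 11*a + a*log(4/9)


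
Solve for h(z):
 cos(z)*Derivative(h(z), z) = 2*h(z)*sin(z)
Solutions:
 h(z) = C1/cos(z)^2


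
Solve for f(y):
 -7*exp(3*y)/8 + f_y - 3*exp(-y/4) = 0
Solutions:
 f(y) = C1 + 7*exp(3*y)/24 - 12*exp(-y/4)


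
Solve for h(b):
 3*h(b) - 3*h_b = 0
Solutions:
 h(b) = C1*exp(b)


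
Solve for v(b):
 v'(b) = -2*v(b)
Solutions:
 v(b) = C1*exp(-2*b)


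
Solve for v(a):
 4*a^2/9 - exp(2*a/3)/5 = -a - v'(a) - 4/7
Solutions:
 v(a) = C1 - 4*a^3/27 - a^2/2 - 4*a/7 + 3*exp(2*a/3)/10


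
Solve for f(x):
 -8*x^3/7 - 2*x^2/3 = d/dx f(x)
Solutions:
 f(x) = C1 - 2*x^4/7 - 2*x^3/9


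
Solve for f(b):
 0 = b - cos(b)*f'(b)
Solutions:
 f(b) = C1 + Integral(b/cos(b), b)


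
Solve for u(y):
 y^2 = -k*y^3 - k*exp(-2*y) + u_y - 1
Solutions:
 u(y) = C1 + k*y^4/4 - k*exp(-2*y)/2 + y^3/3 + y


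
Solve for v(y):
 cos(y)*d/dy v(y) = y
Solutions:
 v(y) = C1 + Integral(y/cos(y), y)


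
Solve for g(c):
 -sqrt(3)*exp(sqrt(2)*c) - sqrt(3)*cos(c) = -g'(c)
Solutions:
 g(c) = C1 + sqrt(6)*exp(sqrt(2)*c)/2 + sqrt(3)*sin(c)


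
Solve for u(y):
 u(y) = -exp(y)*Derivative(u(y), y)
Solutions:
 u(y) = C1*exp(exp(-y))


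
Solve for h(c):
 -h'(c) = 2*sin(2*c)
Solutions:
 h(c) = C1 + cos(2*c)


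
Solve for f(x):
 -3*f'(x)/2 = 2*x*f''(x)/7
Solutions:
 f(x) = C1 + C2/x^(17/4)


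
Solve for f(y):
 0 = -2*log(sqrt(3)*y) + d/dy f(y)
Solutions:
 f(y) = C1 + 2*y*log(y) - 2*y + y*log(3)


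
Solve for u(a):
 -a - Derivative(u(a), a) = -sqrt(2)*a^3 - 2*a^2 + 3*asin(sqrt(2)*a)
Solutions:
 u(a) = C1 + sqrt(2)*a^4/4 + 2*a^3/3 - a^2/2 - 3*a*asin(sqrt(2)*a) - 3*sqrt(2)*sqrt(1 - 2*a^2)/2


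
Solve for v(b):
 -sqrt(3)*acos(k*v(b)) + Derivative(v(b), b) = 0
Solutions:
 Integral(1/acos(_y*k), (_y, v(b))) = C1 + sqrt(3)*b


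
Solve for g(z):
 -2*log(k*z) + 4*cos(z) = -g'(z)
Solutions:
 g(z) = C1 + 2*z*log(k*z) - 2*z - 4*sin(z)


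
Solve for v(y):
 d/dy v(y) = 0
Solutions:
 v(y) = C1


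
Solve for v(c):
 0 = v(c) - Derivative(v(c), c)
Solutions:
 v(c) = C1*exp(c)


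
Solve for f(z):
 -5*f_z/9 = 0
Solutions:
 f(z) = C1


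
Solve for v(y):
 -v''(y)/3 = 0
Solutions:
 v(y) = C1 + C2*y


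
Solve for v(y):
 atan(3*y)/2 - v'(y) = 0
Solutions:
 v(y) = C1 + y*atan(3*y)/2 - log(9*y^2 + 1)/12


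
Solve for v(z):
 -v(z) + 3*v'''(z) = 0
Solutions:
 v(z) = C3*exp(3^(2/3)*z/3) + (C1*sin(3^(1/6)*z/2) + C2*cos(3^(1/6)*z/2))*exp(-3^(2/3)*z/6)


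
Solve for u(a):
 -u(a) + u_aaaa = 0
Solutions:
 u(a) = C1*exp(-a) + C2*exp(a) + C3*sin(a) + C4*cos(a)


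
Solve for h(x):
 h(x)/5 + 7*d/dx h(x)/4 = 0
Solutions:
 h(x) = C1*exp(-4*x/35)


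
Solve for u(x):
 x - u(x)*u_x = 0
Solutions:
 u(x) = -sqrt(C1 + x^2)
 u(x) = sqrt(C1 + x^2)


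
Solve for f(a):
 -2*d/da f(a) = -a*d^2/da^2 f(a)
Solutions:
 f(a) = C1 + C2*a^3


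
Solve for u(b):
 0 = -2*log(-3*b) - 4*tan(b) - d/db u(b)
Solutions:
 u(b) = C1 - 2*b*log(-b) - 2*b*log(3) + 2*b + 4*log(cos(b))


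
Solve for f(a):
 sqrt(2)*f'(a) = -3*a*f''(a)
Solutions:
 f(a) = C1 + C2*a^(1 - sqrt(2)/3)


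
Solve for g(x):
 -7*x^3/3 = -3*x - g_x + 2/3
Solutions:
 g(x) = C1 + 7*x^4/12 - 3*x^2/2 + 2*x/3


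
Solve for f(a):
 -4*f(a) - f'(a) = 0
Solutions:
 f(a) = C1*exp(-4*a)


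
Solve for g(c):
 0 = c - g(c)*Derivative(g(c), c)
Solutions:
 g(c) = -sqrt(C1 + c^2)
 g(c) = sqrt(C1 + c^2)


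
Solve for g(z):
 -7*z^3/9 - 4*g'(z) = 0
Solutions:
 g(z) = C1 - 7*z^4/144


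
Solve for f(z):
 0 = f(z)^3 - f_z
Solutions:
 f(z) = -sqrt(2)*sqrt(-1/(C1 + z))/2
 f(z) = sqrt(2)*sqrt(-1/(C1 + z))/2


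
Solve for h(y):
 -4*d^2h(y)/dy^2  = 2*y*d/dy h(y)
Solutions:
 h(y) = C1 + C2*erf(y/2)


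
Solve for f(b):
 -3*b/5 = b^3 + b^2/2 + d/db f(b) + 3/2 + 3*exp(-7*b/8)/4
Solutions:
 f(b) = C1 - b^4/4 - b^3/6 - 3*b^2/10 - 3*b/2 + 6*exp(-7*b/8)/7


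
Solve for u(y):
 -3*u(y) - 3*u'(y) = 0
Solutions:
 u(y) = C1*exp(-y)


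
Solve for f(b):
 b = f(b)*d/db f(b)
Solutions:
 f(b) = -sqrt(C1 + b^2)
 f(b) = sqrt(C1 + b^2)


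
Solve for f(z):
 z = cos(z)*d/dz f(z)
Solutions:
 f(z) = C1 + Integral(z/cos(z), z)


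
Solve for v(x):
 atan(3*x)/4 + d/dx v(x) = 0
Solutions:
 v(x) = C1 - x*atan(3*x)/4 + log(9*x^2 + 1)/24


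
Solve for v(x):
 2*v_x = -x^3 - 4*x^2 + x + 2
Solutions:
 v(x) = C1 - x^4/8 - 2*x^3/3 + x^2/4 + x


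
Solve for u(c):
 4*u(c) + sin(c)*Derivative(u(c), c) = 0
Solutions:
 u(c) = C1*(cos(c)^2 + 2*cos(c) + 1)/(cos(c)^2 - 2*cos(c) + 1)


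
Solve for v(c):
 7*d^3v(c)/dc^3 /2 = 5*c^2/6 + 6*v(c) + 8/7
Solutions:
 v(c) = C3*exp(12^(1/3)*7^(2/3)*c/7) - 5*c^2/36 + (C1*sin(14^(2/3)*3^(5/6)*c/14) + C2*cos(14^(2/3)*3^(5/6)*c/14))*exp(-12^(1/3)*7^(2/3)*c/14) - 4/21


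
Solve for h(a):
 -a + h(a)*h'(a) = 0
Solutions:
 h(a) = -sqrt(C1 + a^2)
 h(a) = sqrt(C1 + a^2)


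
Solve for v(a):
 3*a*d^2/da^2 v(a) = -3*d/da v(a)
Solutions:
 v(a) = C1 + C2*log(a)


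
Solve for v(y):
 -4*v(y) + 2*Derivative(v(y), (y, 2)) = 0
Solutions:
 v(y) = C1*exp(-sqrt(2)*y) + C2*exp(sqrt(2)*y)


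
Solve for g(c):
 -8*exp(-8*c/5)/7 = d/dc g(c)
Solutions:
 g(c) = C1 + 5*exp(-8*c/5)/7


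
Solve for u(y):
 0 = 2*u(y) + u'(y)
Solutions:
 u(y) = C1*exp(-2*y)


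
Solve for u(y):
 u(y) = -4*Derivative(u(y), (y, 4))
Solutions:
 u(y) = (C1*sin(y/2) + C2*cos(y/2))*exp(-y/2) + (C3*sin(y/2) + C4*cos(y/2))*exp(y/2)


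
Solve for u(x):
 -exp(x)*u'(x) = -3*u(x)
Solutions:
 u(x) = C1*exp(-3*exp(-x))


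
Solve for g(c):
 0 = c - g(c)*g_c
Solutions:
 g(c) = -sqrt(C1 + c^2)
 g(c) = sqrt(C1 + c^2)


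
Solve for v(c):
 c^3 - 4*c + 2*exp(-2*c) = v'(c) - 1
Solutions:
 v(c) = C1 + c^4/4 - 2*c^2 + c - exp(-2*c)


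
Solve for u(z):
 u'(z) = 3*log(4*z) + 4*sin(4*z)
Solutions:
 u(z) = C1 + 3*z*log(z) - 3*z + 6*z*log(2) - cos(4*z)


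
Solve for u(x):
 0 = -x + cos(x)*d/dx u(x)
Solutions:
 u(x) = C1 + Integral(x/cos(x), x)


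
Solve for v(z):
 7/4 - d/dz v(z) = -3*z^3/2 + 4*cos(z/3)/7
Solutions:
 v(z) = C1 + 3*z^4/8 + 7*z/4 - 12*sin(z/3)/7


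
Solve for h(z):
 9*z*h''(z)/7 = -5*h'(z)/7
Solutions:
 h(z) = C1 + C2*z^(4/9)


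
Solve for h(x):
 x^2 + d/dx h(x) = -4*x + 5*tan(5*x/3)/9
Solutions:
 h(x) = C1 - x^3/3 - 2*x^2 - log(cos(5*x/3))/3


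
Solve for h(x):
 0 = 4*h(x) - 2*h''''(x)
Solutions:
 h(x) = C1*exp(-2^(1/4)*x) + C2*exp(2^(1/4)*x) + C3*sin(2^(1/4)*x) + C4*cos(2^(1/4)*x)


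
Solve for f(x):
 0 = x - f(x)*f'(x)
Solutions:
 f(x) = -sqrt(C1 + x^2)
 f(x) = sqrt(C1 + x^2)


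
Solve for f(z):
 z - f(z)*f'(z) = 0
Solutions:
 f(z) = -sqrt(C1 + z^2)
 f(z) = sqrt(C1 + z^2)


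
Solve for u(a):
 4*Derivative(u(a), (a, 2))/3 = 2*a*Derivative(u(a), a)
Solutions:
 u(a) = C1 + C2*erfi(sqrt(3)*a/2)


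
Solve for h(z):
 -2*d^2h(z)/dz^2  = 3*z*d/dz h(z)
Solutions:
 h(z) = C1 + C2*erf(sqrt(3)*z/2)


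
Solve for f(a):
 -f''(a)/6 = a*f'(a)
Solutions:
 f(a) = C1 + C2*erf(sqrt(3)*a)


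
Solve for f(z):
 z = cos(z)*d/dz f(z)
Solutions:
 f(z) = C1 + Integral(z/cos(z), z)


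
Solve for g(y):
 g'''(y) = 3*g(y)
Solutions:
 g(y) = C3*exp(3^(1/3)*y) + (C1*sin(3^(5/6)*y/2) + C2*cos(3^(5/6)*y/2))*exp(-3^(1/3)*y/2)


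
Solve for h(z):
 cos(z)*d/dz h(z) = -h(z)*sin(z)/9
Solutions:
 h(z) = C1*cos(z)^(1/9)


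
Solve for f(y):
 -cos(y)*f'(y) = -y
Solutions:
 f(y) = C1 + Integral(y/cos(y), y)


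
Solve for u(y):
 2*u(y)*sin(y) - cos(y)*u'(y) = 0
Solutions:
 u(y) = C1/cos(y)^2


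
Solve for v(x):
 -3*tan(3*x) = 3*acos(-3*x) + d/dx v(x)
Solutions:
 v(x) = C1 - 3*x*acos(-3*x) - sqrt(1 - 9*x^2) + log(cos(3*x))
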